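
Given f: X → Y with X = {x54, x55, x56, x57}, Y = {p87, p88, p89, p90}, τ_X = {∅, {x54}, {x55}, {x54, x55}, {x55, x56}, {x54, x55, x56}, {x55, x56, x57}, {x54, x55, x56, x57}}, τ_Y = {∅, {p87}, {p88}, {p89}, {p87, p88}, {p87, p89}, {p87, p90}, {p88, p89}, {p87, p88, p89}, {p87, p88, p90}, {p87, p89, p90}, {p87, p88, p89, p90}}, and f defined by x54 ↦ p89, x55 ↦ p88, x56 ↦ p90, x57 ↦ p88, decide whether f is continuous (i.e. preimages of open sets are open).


f is NOT continuous.

Compute f^{-1}(U) for each U ∈ τ_Y:
  U = ∅: f^{-1}(U) = ∅ ∈ τ_X ✓.
  U = {p87}: f^{-1}(U) = ∅ ∈ τ_X ✓.
  U = {p88}: f^{-1}(U) = {x55, x57} ∉ τ_X ✗.
  U = {p89}: f^{-1}(U) = {x54} ∈ τ_X ✓.
  U = {p87, p88}: f^{-1}(U) = {x55, x57} ∉ τ_X ✗.
  U = {p87, p89}: f^{-1}(U) = {x54} ∈ τ_X ✓.
  U = {p87, p90}: f^{-1}(U) = {x56} ∉ τ_X ✗.
  U = {p88, p89}: f^{-1}(U) = {x54, x55, x57} ∉ τ_X ✗.
  U = {p87, p88, p89}: f^{-1}(U) = {x54, x55, x57} ∉ τ_X ✗.
  U = {p87, p88, p90}: f^{-1}(U) = {x55, x56, x57} ∈ τ_X ✓.
  U = {p87, p89, p90}: f^{-1}(U) = {x54, x56} ∉ τ_X ✗.
  U = {p87, p88, p89, p90}: f^{-1}(U) = {x54, x55, x56, x57} ∈ τ_X ✓.
Found U = {p88} with f^{-1}(U) = {x55, x57} not in τ_X. Therefore f is NOT continuous.


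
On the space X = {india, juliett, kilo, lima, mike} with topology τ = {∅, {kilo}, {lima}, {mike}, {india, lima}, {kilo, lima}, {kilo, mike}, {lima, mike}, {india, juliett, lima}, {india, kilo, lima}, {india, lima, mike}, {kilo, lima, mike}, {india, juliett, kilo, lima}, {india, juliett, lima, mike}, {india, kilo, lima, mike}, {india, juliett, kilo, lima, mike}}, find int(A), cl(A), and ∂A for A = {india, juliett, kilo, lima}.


int(A) = {india, juliett, kilo, lima}, cl(A) = {india, juliett, kilo, lima}, ∂A = ∅.

Closed sets in (X, τ) are complements of opens:
  closed(X, τ) = {∅, {juliett}, {kilo}, {mike}, {india, juliett}, {juliett, kilo}, {juliett, mike}, {kilo, mike}, {india, juliett, kilo}, {india, juliett, lima}, {india, juliett, mike}, {juliett, kilo, mike}, {india, juliett, kilo, lima}, {india, juliett, kilo, mike}, {india, juliett, lima, mike}, {india, juliett, kilo, lima, mike}}.
int(A) = ⋃ {U ∈ τ : U ⊆ A}. Opens contained in A: ∅, {kilo}, {lima}, {india, lima}, {kilo, lima}, {india, juliett, lima}, {india, kilo, lima}, {india, juliett, kilo, lima}.
Taking the union of these: int(A) = {india, juliett, kilo, lima}.
cl(A) = ⋂ {C closed : A ⊆ C}. Closed sets containing A: {india, juliett, kilo, lima}, {india, juliett, kilo, lima, mike}.
Intersecting these: cl(A) = {india, juliett, kilo, lima}.
∂A = cl(A) ∖ int(A) = {india, juliett, kilo, lima} ∖ {india, juliett, kilo, lima} = ∅.


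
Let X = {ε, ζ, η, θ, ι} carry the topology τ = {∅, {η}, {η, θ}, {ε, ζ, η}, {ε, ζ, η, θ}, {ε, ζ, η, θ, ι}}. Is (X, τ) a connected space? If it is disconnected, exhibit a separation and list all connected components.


(X, τ) is connected.

Find clopen sets (U ∈ τ with X ∖ U ∈ τ):
  U = ∅, X ∖ U = {ε, ζ, η, θ, ι} — both open, so U is clopen.
  U = {ε, ζ, η, θ, ι}, X ∖ U = ∅ — both open, so U is clopen.
Only trivial clopens (∅ and X) exist, so (X, τ) is connected.
Compute connected components by grouping points that agree on all clopens:
  component: {ε, ζ, η, θ, ι}


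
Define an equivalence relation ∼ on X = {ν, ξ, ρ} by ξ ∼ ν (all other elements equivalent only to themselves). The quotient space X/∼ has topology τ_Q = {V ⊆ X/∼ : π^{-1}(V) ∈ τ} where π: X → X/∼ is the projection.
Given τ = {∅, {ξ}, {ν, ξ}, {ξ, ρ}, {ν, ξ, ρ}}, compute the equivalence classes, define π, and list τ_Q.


X/∼ = {[ν=ξ], [ρ]}; |τ_Q| = 3.

Equivalence classes: [ν=ξ], [ρ].
Quotient map π: X → X/∼ sends ν ↦ [ν=ξ], ξ ↦ [ν=ξ], ρ ↦ [ρ].
For each subset V ⊆ X/∼, compute π^{-1}(V) ⊆ X and check whether π^{-1}(V) ∈ τ. V is open in τ_Q iff π^{-1}(V) ∈ τ.
  V = {}: π^{-1}(V) = ∅ ∈ τ ✓.
  V = {[ν=ξ]}: π^{-1}(V) = {ν, ξ} ∈ τ ✓.
  V = {[ρ]}: π^{-1}(V) = {ρ} ∉ τ ✗.
  V = {[ν=ξ], [ρ]}: π^{-1}(V) = {ν, ξ, ρ} ∈ τ ✓.
Open sets in the quotient: τ_Q = {{}, {[ν=ξ]}, {[ν=ξ], [ρ]}} (3 elements).


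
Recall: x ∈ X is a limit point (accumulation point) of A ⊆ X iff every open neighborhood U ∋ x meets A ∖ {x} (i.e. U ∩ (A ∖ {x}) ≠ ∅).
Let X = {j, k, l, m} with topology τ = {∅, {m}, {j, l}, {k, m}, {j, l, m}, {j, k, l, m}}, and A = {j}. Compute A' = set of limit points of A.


A' = {l}

For each x ∈ X, list the open sets U ∈ τ with x ∈ U, then check whether U ∩ (A ∖ {x}) ≠ ∅ for every such U.
  x = j: open {j, l} ∋ x has {j, l} ∩ (A ∖ {j}) = ∅, so x is NOT a limit point.
  x = k: open {k, m} ∋ x has {k, m} ∩ (A ∖ {k}) = ∅, so x is NOT a limit point.
  x = l: opens ∋ x are {j, l}, {j, l, m}, {j, k, l, m}; each meets A ∖ {l}, so x IS a limit point.
  x = m: open {m} ∋ x has {m} ∩ (A ∖ {m}) = ∅, so x is NOT a limit point.
Collecting: A' = {l}.


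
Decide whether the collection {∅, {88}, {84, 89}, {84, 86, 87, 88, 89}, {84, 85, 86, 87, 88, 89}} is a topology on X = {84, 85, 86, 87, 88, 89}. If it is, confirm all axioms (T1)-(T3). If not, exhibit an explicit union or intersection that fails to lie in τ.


τ is NOT a topology on X.

Axiom (T1): ∅ ∈ τ? Yes; X ∈ τ? Yes.
Axiom (T2/T3): check pairwise unions and intersections of members of τ.
Counterexample for (T2): {88} ∪ {84, 89} = {84, 88, 89} ∉ τ. Therefore τ is NOT a topology.


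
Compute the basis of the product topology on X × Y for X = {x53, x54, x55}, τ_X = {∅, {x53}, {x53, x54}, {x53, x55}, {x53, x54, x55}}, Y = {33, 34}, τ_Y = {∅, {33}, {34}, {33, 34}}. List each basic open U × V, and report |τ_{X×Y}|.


Basis B = {∅ × ∅, {x53} × {33}, {x53} × {34}, {x53} × {33, 34}, {x53, x54} × {33}, {x53, x55} × {33}, {x53, x54} × {34}, {x53, x55} × {34}, {x53, x54, x55} × {33}, {x53, x54, x55} × {34}, {x53, x54} × {33, 34}, {x53, x55} × {33, 34}, {x53, x54, x55} × {33, 34}}; |τ_{X×Y}| = 25.

Enumerate products U × V with U ∈ τ_X, V ∈ τ_Y (deduplicated):
  ∅ × ∅ = {} (∅)
  {x53} × {33} = {(x53,33)}
  {x53} × {34} = {(x53,34)}
  {x53} × {33, 34} = {(x53,33), (x53,34)}
  {x53, x54} × {33} = {(x53,33), (x54,33)}
  {x53, x55} × {33} = {(x53,33), (x55,33)}
  {x53, x54} × {34} = {(x53,34), (x54,34)}
  {x53, x55} × {34} = {(x53,34), (x55,34)}
  {x53, x54, x55} × {33} = {(x53,33), (x54,33), (x55,33)}
  {x53, x54, x55} × {34} = {(x53,34), (x54,34), (x55,34)}
  {x53, x54} × {33, 34} = {(x53,33), (x53,34), (x54,33), (x54,34)}
  {x53, x55} × {33, 34} = {(x53,33), (x53,34), (x55,33), (x55,34)}
  {x53, x54, x55} × {33, 34} = {(x53,33), (x53,34), (x54,33), (x54,34), (x55,33), (x55,34)}
These 13 distinct sets form the basis B.
Close under arbitrary unions to get τ_{X×Y}; counting gives |τ_{X×Y}| = 25.


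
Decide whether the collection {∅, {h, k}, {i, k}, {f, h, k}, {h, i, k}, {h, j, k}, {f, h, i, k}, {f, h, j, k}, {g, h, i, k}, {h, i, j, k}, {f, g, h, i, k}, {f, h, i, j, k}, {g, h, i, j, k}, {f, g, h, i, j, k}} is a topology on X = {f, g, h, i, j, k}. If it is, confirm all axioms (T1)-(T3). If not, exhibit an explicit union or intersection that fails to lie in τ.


τ is NOT a topology on X.

Axiom (T1): ∅ ∈ τ? Yes; X ∈ τ? Yes.
Axiom (T2/T3): check pairwise unions and intersections of members of τ.
Counterexample for (T3): {h, k} ∩ {i, k} = {k} ∉ τ. Therefore τ is NOT a topology.


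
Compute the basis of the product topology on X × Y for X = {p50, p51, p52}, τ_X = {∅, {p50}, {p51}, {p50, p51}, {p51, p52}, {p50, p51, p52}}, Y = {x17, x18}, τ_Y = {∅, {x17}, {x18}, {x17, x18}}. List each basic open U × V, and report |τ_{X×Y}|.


Basis B = {∅ × ∅, {p50} × {x17}, {p50} × {x18}, {p51} × {x17}, {p51} × {x18}, {p50} × {x17, x18}, {p50, p51} × {x17}, {p50, p51} × {x18}, {p51} × {x17, x18}, {p51, p52} × {x17}, {p51, p52} × {x18}, {p50, p51, p52} × {x17}, {p50, p51, p52} × {x18}, {p50, p51} × {x17, x18}, {p51, p52} × {x17, x18}, {p50, p51, p52} × {x17, x18}}; |τ_{X×Y}| = 36.

Enumerate products U × V with U ∈ τ_X, V ∈ τ_Y (deduplicated):
  ∅ × ∅ = {} (∅)
  {p50} × {x17} = {(p50,x17)}
  {p50} × {x18} = {(p50,x18)}
  {p51} × {x17} = {(p51,x17)}
  {p51} × {x18} = {(p51,x18)}
  {p50} × {x17, x18} = {(p50,x17), (p50,x18)}
  {p50, p51} × {x17} = {(p50,x17), (p51,x17)}
  {p50, p51} × {x18} = {(p50,x18), (p51,x18)}
  {p51} × {x17, x18} = {(p51,x17), (p51,x18)}
  {p51, p52} × {x17} = {(p51,x17), (p52,x17)}
  {p51, p52} × {x18} = {(p51,x18), (p52,x18)}
  {p50, p51, p52} × {x17} = {(p50,x17), (p51,x17), (p52,x17)}
  {p50, p51, p52} × {x18} = {(p50,x18), (p51,x18), (p52,x18)}
  {p50, p51} × {x17, x18} = {(p50,x17), (p50,x18), (p51,x17), (p51,x18)}
  {p51, p52} × {x17, x18} = {(p51,x17), (p51,x18), (p52,x17), (p52,x18)}
  {p50, p51, p52} × {x17, x18} = {(p50,x17), (p50,x18), (p51,x17), (p51,x18), (p52,x17), (p52,x18)}
These 16 distinct sets form the basis B.
Close under arbitrary unions to get τ_{X×Y}; counting gives |τ_{X×Y}| = 36.


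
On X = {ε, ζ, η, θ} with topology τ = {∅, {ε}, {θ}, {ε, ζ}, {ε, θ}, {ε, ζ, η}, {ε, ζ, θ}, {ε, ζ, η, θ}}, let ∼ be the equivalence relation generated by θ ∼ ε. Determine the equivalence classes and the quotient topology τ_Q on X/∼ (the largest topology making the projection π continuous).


X/∼ = {[ε=θ], [ζ], [η]}; |τ_Q| = 4.

Equivalence classes: [ε=θ], [ζ], [η].
Quotient map π: X → X/∼ sends ε ↦ [ε=θ], ζ ↦ [ζ], η ↦ [η], θ ↦ [ε=θ].
For each subset V ⊆ X/∼, compute π^{-1}(V) ⊆ X and check whether π^{-1}(V) ∈ τ. V is open in τ_Q iff π^{-1}(V) ∈ τ.
  V = {}: π^{-1}(V) = ∅ ∈ τ ✓.
  V = {[ε=θ]}: π^{-1}(V) = {ε, θ} ∈ τ ✓.
  V = {[ζ]}: π^{-1}(V) = {ζ} ∉ τ ✗.
  V = {[ε=θ], [ζ]}: π^{-1}(V) = {ε, ζ, θ} ∈ τ ✓.
  V = {[η]}: π^{-1}(V) = {η} ∉ τ ✗.
  V = {[ε=θ], [η]}: π^{-1}(V) = {ε, η, θ} ∉ τ ✗.
  V = {[ζ], [η]}: π^{-1}(V) = {ζ, η} ∉ τ ✗.
  V = {[ε=θ], [ζ], [η]}: π^{-1}(V) = {ε, ζ, η, θ} ∈ τ ✓.
Open sets in the quotient: τ_Q = {{}, {[ε=θ]}, {[ε=θ], [ζ]}, {[ε=θ], [ζ], [η]}} (4 elements).


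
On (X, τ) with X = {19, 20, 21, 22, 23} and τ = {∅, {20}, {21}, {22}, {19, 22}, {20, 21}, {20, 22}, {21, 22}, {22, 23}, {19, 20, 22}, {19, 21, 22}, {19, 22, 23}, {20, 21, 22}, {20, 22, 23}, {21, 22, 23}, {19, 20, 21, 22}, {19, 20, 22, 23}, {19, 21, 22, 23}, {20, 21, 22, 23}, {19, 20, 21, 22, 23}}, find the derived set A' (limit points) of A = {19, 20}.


A' = ∅

For each x ∈ X, list the open sets U ∈ τ with x ∈ U, then check whether U ∩ (A ∖ {x}) ≠ ∅ for every such U.
  x = 19: open {19, 22} ∋ x has {19, 22} ∩ (A ∖ {19}) = ∅, so x is NOT a limit point.
  x = 20: open {20} ∋ x has {20} ∩ (A ∖ {20}) = ∅, so x is NOT a limit point.
  x = 21: open {21} ∋ x has {21} ∩ (A ∖ {21}) = ∅, so x is NOT a limit point.
  x = 22: open {22} ∋ x has {22} ∩ (A ∖ {22}) = ∅, so x is NOT a limit point.
  x = 23: open {22, 23} ∋ x has {22, 23} ∩ (A ∖ {23}) = ∅, so x is NOT a limit point.
Collecting: A' = ∅.


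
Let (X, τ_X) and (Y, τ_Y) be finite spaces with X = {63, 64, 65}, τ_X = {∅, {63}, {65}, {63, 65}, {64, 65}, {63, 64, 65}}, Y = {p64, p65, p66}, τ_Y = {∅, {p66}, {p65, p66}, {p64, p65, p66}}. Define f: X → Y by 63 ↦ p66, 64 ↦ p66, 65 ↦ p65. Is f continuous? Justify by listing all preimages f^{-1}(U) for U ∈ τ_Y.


f is NOT continuous.

Compute f^{-1}(U) for each U ∈ τ_Y:
  U = ∅: f^{-1}(U) = ∅ ∈ τ_X ✓.
  U = {p66}: f^{-1}(U) = {63, 64} ∉ τ_X ✗.
  U = {p65, p66}: f^{-1}(U) = {63, 64, 65} ∈ τ_X ✓.
  U = {p64, p65, p66}: f^{-1}(U) = {63, 64, 65} ∈ τ_X ✓.
Found U = {p66} with f^{-1}(U) = {63, 64} not in τ_X. Therefore f is NOT continuous.


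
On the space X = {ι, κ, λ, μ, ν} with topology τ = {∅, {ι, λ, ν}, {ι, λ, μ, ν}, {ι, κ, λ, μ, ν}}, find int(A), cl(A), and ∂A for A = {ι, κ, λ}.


int(A) = ∅, cl(A) = {ι, κ, λ, μ, ν}, ∂A = {ι, κ, λ, μ, ν}.

Closed sets in (X, τ) are complements of opens:
  closed(X, τ) = {∅, {κ}, {κ, μ}, {ι, κ, λ, μ, ν}}.
int(A) = ⋃ {U ∈ τ : U ⊆ A}. Opens contained in A: ∅.
Taking the union of these: int(A) = ∅.
cl(A) = ⋂ {C closed : A ⊆ C}. Closed sets containing A: {ι, κ, λ, μ, ν}.
Intersecting these: cl(A) = {ι, κ, λ, μ, ν}.
∂A = cl(A) ∖ int(A) = {ι, κ, λ, μ, ν} ∖ ∅ = {ι, κ, λ, μ, ν}.


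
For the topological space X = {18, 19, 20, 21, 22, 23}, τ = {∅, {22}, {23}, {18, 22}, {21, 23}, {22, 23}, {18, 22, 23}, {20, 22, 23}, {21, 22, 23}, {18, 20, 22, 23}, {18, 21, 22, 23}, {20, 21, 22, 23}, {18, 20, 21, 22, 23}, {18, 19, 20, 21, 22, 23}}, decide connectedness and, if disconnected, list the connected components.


(X, τ) is connected.

Find clopen sets (U ∈ τ with X ∖ U ∈ τ):
  U = ∅, X ∖ U = {18, 19, 20, 21, 22, 23} — both open, so U is clopen.
  U = {18, 19, 20, 21, 22, 23}, X ∖ U = ∅ — both open, so U is clopen.
Only trivial clopens (∅ and X) exist, so (X, τ) is connected.
Compute connected components by grouping points that agree on all clopens:
  component: {18, 19, 20, 21, 22, 23}


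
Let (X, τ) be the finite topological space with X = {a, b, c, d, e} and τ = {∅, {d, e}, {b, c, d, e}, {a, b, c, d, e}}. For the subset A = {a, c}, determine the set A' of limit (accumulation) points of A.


A' = {a, b}

For each x ∈ X, list the open sets U ∈ τ with x ∈ U, then check whether U ∩ (A ∖ {x}) ≠ ∅ for every such U.
  x = a: opens ∋ x are {a, b, c, d, e}; each meets A ∖ {a}, so x IS a limit point.
  x = b: opens ∋ x are {b, c, d, e}, {a, b, c, d, e}; each meets A ∖ {b}, so x IS a limit point.
  x = c: open {b, c, d, e} ∋ x has {b, c, d, e} ∩ (A ∖ {c}) = ∅, so x is NOT a limit point.
  x = d: open {d, e} ∋ x has {d, e} ∩ (A ∖ {d}) = ∅, so x is NOT a limit point.
  x = e: open {d, e} ∋ x has {d, e} ∩ (A ∖ {e}) = ∅, so x is NOT a limit point.
Collecting: A' = {a, b}.


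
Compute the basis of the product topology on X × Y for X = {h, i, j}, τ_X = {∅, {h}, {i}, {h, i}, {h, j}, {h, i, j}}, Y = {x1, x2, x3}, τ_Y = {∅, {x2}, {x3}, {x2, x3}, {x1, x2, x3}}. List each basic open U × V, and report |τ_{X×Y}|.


Basis B = {∅ × ∅, {h} × {x2}, {h} × {x3}, {i} × {x2}, {i} × {x3}, {h} × {x2, x3}, {h, i} × {x2}, {h, j} × {x2}, {h, i} × {x3}, {h, j} × {x3}, {i} × {x2, x3}, {h} × {x1, x2, x3}, {h, i, j} × {x2}, {h, i, j} × {x3}, {i} × {x1, x2, x3}, {h, i} × {x2, x3}, {h, j} × {x2, x3}, {h, i} × {x1, x2, x3}, {h, j} × {x1, x2, x3}, {h, i, j} × {x2, x3}, {h, i, j} × {x1, x2, x3}}; |τ_{X×Y}| = 70.

Enumerate products U × V with U ∈ τ_X, V ∈ τ_Y (deduplicated):
  ∅ × ∅ = {} (∅)
  {h} × {x2} = {(h,x2)}
  {h} × {x3} = {(h,x3)}
  {i} × {x2} = {(i,x2)}
  {i} × {x3} = {(i,x3)}
  {h} × {x2, x3} = {(h,x2), (h,x3)}
  {h, i} × {x2} = {(h,x2), (i,x2)}
  {h, j} × {x2} = {(h,x2), (j,x2)}
  {h, i} × {x3} = {(h,x3), (i,x3)}
  {h, j} × {x3} = {(h,x3), (j,x3)}
  {i} × {x2, x3} = {(i,x2), (i,x3)}
  {h} × {x1, x2, x3} = {(h,x1), (h,x2), (h,x3)}
  {h, i, j} × {x2} = {(h,x2), (i,x2), (j,x2)}
  {h, i, j} × {x3} = {(h,x3), (i,x3), (j,x3)}
  {i} × {x1, x2, x3} = {(i,x1), (i,x2), (i,x3)}
  {h, i} × {x2, x3} = {(h,x2), (h,x3), (i,x2), (i,x3)}
  {h, j} × {x2, x3} = {(h,x2), (h,x3), (j,x2), (j,x3)}
  {h, i} × {x1, x2, x3} = {(h,x1), (h,x2), (h,x3), (i,x1), (i,x2), (i,x3)}
  {h, j} × {x1, x2, x3} = {(h,x1), (h,x2), (h,x3), (j,x1), (j,x2), (j,x3)}
  {h, i, j} × {x2, x3} = {(h,x2), (h,x3), (i,x2), (i,x3), (j,x2), (j,x3)}
  {h, i, j} × {x1, x2, x3} = {(h,x1), (h,x2), (h,x3), (i,x1), (i,x2), (i,x3), (j,x1), (j,x2), (j,x3)}
These 21 distinct sets form the basis B.
Close under arbitrary unions to get τ_{X×Y}; counting gives |τ_{X×Y}| = 70.


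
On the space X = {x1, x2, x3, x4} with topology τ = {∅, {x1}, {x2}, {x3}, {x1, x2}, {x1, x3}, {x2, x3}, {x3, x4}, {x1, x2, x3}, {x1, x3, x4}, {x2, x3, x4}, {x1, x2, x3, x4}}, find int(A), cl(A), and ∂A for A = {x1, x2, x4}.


int(A) = {x1, x2}, cl(A) = {x1, x2, x4}, ∂A = {x4}.

Closed sets in (X, τ) are complements of opens:
  closed(X, τ) = {∅, {x1}, {x2}, {x4}, {x1, x2}, {x1, x4}, {x2, x4}, {x3, x4}, {x1, x2, x4}, {x1, x3, x4}, {x2, x3, x4}, {x1, x2, x3, x4}}.
int(A) = ⋃ {U ∈ τ : U ⊆ A}. Opens contained in A: ∅, {x1}, {x2}, {x1, x2}.
Taking the union of these: int(A) = {x1, x2}.
cl(A) = ⋂ {C closed : A ⊆ C}. Closed sets containing A: {x1, x2, x4}, {x1, x2, x3, x4}.
Intersecting these: cl(A) = {x1, x2, x4}.
∂A = cl(A) ∖ int(A) = {x1, x2, x4} ∖ {x1, x2} = {x4}.


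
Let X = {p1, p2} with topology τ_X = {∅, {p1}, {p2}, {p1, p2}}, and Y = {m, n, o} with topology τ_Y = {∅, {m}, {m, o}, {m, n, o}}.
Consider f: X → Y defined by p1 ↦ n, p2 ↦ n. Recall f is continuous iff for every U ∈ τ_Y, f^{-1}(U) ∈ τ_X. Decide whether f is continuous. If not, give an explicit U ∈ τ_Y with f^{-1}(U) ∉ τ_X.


f IS continuous.

Compute f^{-1}(U) for each U ∈ τ_Y:
  U = ∅: f^{-1}(U) = ∅ ∈ τ_X ✓.
  U = {m}: f^{-1}(U) = ∅ ∈ τ_X ✓.
  U = {m, o}: f^{-1}(U) = ∅ ∈ τ_X ✓.
  U = {m, n, o}: f^{-1}(U) = {p1, p2} ∈ τ_X ✓.
Every preimage lies in τ_X, so f IS continuous.


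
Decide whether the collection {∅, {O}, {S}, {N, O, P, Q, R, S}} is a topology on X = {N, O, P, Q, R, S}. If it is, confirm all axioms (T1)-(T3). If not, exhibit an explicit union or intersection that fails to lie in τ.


τ is NOT a topology on X.

Axiom (T1): ∅ ∈ τ? Yes; X ∈ τ? Yes.
Axiom (T2/T3): check pairwise unions and intersections of members of τ.
Counterexample for (T2): {O} ∪ {S} = {O, S} ∉ τ. Therefore τ is NOT a topology.


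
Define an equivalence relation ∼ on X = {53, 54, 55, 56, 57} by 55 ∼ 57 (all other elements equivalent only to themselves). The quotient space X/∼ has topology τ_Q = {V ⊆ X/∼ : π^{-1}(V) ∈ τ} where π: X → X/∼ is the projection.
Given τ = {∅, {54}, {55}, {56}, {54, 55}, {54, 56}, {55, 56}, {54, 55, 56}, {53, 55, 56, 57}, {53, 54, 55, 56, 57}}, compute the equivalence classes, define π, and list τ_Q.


X/∼ = {[53], [54], [55=57], [56]}; |τ_Q| = 6.

Equivalence classes: [53], [54], [55=57], [56].
Quotient map π: X → X/∼ sends 53 ↦ [53], 54 ↦ [54], 55 ↦ [55=57], 56 ↦ [56], 57 ↦ [55=57].
For each subset V ⊆ X/∼, compute π^{-1}(V) ⊆ X and check whether π^{-1}(V) ∈ τ. V is open in τ_Q iff π^{-1}(V) ∈ τ.
  V = {}: π^{-1}(V) = ∅ ∈ τ ✓.
  V = {[53]}: π^{-1}(V) = {53} ∉ τ ✗.
  V = {[54]}: π^{-1}(V) = {54} ∈ τ ✓.
  V = {[53], [54]}: π^{-1}(V) = {53, 54} ∉ τ ✗.
  V = {[55=57]}: π^{-1}(V) = {55, 57} ∉ τ ✗.
  V = {[53], [55=57]}: π^{-1}(V) = {53, 55, 57} ∉ τ ✗.
  V = {[54], [55=57]}: π^{-1}(V) = {54, 55, 57} ∉ τ ✗.
  V = {[53], [54], [55=57]}: π^{-1}(V) = {53, 54, 55, 57} ∉ τ ✗.
  V = {[56]}: π^{-1}(V) = {56} ∈ τ ✓.
  V = {[53], [56]}: π^{-1}(V) = {53, 56} ∉ τ ✗.
  V = {[54], [56]}: π^{-1}(V) = {54, 56} ∈ τ ✓.
  V = {[53], [54], [56]}: π^{-1}(V) = {53, 54, 56} ∉ τ ✗.
  V = {[55=57], [56]}: π^{-1}(V) = {55, 56, 57} ∉ τ ✗.
  V = {[53], [55=57], [56]}: π^{-1}(V) = {53, 55, 56, 57} ∈ τ ✓.
  V = {[54], [55=57], [56]}: π^{-1}(V) = {54, 55, 56, 57} ∉ τ ✗.
  V = {[53], [54], [55=57], [56]}: π^{-1}(V) = {53, 54, 55, 56, 57} ∈ τ ✓.
Open sets in the quotient: τ_Q = {{}, {[54]}, {[56]}, {[54], [56]}, {[53], [55=57], [56]}, {[53], [54], [55=57], [56]}} (6 elements).


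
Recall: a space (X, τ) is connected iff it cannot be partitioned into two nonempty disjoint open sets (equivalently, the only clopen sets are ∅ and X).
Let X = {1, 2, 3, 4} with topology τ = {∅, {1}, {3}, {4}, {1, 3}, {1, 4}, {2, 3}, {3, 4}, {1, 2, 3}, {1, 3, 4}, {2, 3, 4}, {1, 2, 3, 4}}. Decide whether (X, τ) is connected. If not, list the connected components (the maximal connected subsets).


(X, τ) is disconnected; components = [{1}, {4}, {2, 3}].

Find clopen sets (U ∈ τ with X ∖ U ∈ τ):
  U = ∅, X ∖ U = {1, 2, 3, 4} — both open, so U is clopen.
  U = {1}, X ∖ U = {2, 3, 4} — both open, so U is clopen.
  U = {4}, X ∖ U = {1, 2, 3} — both open, so U is clopen.
  U = {1, 4}, X ∖ U = {2, 3} — both open, so U is clopen.
  U = {2, 3}, X ∖ U = {1, 4} — both open, so U is clopen.
  U = {1, 2, 3}, X ∖ U = {4} — both open, so U is clopen.
  U = {2, 3, 4}, X ∖ U = {1} — both open, so U is clopen.
  U = {1, 2, 3, 4}, X ∖ U = ∅ — both open, so U is clopen.
Nontrivial clopen(s) exist: e.g. {1, 4}. So (X, τ) is disconnected.
Compute connected components by grouping points that agree on all clopens:
  component: {1}
  component: {4}
  component: {2, 3}


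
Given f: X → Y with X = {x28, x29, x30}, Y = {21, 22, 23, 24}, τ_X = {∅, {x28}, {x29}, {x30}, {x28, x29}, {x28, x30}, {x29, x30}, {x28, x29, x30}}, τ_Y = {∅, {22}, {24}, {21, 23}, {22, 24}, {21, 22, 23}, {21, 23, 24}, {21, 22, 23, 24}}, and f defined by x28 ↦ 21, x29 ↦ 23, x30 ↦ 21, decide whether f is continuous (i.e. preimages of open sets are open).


f IS continuous.

Compute f^{-1}(U) for each U ∈ τ_Y:
  U = ∅: f^{-1}(U) = ∅ ∈ τ_X ✓.
  U = {22}: f^{-1}(U) = ∅ ∈ τ_X ✓.
  U = {24}: f^{-1}(U) = ∅ ∈ τ_X ✓.
  U = {21, 23}: f^{-1}(U) = {x28, x29, x30} ∈ τ_X ✓.
  U = {22, 24}: f^{-1}(U) = ∅ ∈ τ_X ✓.
  U = {21, 22, 23}: f^{-1}(U) = {x28, x29, x30} ∈ τ_X ✓.
  U = {21, 23, 24}: f^{-1}(U) = {x28, x29, x30} ∈ τ_X ✓.
  U = {21, 22, 23, 24}: f^{-1}(U) = {x28, x29, x30} ∈ τ_X ✓.
Every preimage lies in τ_X, so f IS continuous.


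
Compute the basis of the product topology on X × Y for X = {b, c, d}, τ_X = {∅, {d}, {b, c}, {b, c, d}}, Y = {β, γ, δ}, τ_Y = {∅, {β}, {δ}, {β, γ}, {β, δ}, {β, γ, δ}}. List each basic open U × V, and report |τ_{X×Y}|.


Basis B = {∅ × ∅, {d} × {β}, {d} × {δ}, {b, c} × {β}, {b, c} × {δ}, {d} × {β, γ}, {d} × {β, δ}, {b, c, d} × {β}, {b, c, d} × {δ}, {d} × {β, γ, δ}, {b, c} × {β, γ}, {b, c} × {β, δ}, {b, c} × {β, γ, δ}, {b, c, d} × {β, γ}, {b, c, d} × {β, δ}, {b, c, d} × {β, γ, δ}}; |τ_{X×Y}| = 36.

Enumerate products U × V with U ∈ τ_X, V ∈ τ_Y (deduplicated):
  ∅ × ∅ = {} (∅)
  {d} × {β} = {(d,β)}
  {d} × {δ} = {(d,δ)}
  {b, c} × {β} = {(b,β), (c,β)}
  {b, c} × {δ} = {(b,δ), (c,δ)}
  {d} × {β, γ} = {(d,β), (d,γ)}
  {d} × {β, δ} = {(d,β), (d,δ)}
  {b, c, d} × {β} = {(b,β), (c,β), (d,β)}
  {b, c, d} × {δ} = {(b,δ), (c,δ), (d,δ)}
  {d} × {β, γ, δ} = {(d,β), (d,γ), (d,δ)}
  {b, c} × {β, γ} = {(b,β), (b,γ), (c,β), (c,γ)}
  {b, c} × {β, δ} = {(b,β), (b,δ), (c,β), (c,δ)}
  {b, c} × {β, γ, δ} = {(b,β), (b,γ), (b,δ), (c,β), (c,γ), (c,δ)}
  {b, c, d} × {β, γ} = {(b,β), (b,γ), (c,β), (c,γ), (d,β), (d,γ)}
  {b, c, d} × {β, δ} = {(b,β), (b,δ), (c,β), (c,δ), (d,β), (d,δ)}
  {b, c, d} × {β, γ, δ} = {(b,β), (b,γ), (b,δ), (c,β), (c,γ), (c,δ), (d,β), (d,γ), (d,δ)}
These 16 distinct sets form the basis B.
Close under arbitrary unions to get τ_{X×Y}; counting gives |τ_{X×Y}| = 36.


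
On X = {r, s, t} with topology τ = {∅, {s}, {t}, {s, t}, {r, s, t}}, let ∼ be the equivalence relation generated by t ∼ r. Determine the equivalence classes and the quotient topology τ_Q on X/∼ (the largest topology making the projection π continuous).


X/∼ = {[r=t], [s]}; |τ_Q| = 3.

Equivalence classes: [r=t], [s].
Quotient map π: X → X/∼ sends r ↦ [r=t], s ↦ [s], t ↦ [r=t].
For each subset V ⊆ X/∼, compute π^{-1}(V) ⊆ X and check whether π^{-1}(V) ∈ τ. V is open in τ_Q iff π^{-1}(V) ∈ τ.
  V = {}: π^{-1}(V) = ∅ ∈ τ ✓.
  V = {[r=t]}: π^{-1}(V) = {r, t} ∉ τ ✗.
  V = {[s]}: π^{-1}(V) = {s} ∈ τ ✓.
  V = {[r=t], [s]}: π^{-1}(V) = {r, s, t} ∈ τ ✓.
Open sets in the quotient: τ_Q = {{}, {[s]}, {[r=t], [s]}} (3 elements).


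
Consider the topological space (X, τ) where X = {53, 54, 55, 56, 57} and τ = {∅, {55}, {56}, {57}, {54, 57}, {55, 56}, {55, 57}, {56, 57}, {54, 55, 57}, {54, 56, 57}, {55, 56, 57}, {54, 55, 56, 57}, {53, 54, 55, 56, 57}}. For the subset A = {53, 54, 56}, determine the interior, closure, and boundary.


int(A) = {56}, cl(A) = {53, 54, 56}, ∂A = {53, 54}.

Closed sets in (X, τ) are complements of opens:
  closed(X, τ) = {∅, {53}, {53, 54}, {53, 55}, {53, 56}, {53, 54, 55}, {53, 54, 56}, {53, 54, 57}, {53, 55, 56}, {53, 54, 55, 56}, {53, 54, 55, 57}, {53, 54, 56, 57}, {53, 54, 55, 56, 57}}.
int(A) = ⋃ {U ∈ τ : U ⊆ A}. Opens contained in A: ∅, {56}.
Taking the union of these: int(A) = {56}.
cl(A) = ⋂ {C closed : A ⊆ C}. Closed sets containing A: {53, 54, 56}, {53, 54, 55, 56}, {53, 54, 56, 57}, {53, 54, 55, 56, 57}.
Intersecting these: cl(A) = {53, 54, 56}.
∂A = cl(A) ∖ int(A) = {53, 54, 56} ∖ {56} = {53, 54}.


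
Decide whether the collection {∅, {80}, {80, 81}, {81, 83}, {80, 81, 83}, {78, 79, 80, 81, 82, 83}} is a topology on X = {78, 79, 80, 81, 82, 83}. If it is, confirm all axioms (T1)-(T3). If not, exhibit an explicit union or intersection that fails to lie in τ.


τ is NOT a topology on X.

Axiom (T1): ∅ ∈ τ? Yes; X ∈ τ? Yes.
Axiom (T2/T3): check pairwise unions and intersections of members of τ.
Counterexample for (T3): {80, 81} ∩ {81, 83} = {81} ∉ τ. Therefore τ is NOT a topology.


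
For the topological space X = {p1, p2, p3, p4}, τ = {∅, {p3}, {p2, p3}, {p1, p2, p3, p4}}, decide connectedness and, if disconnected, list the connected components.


(X, τ) is connected.

Find clopen sets (U ∈ τ with X ∖ U ∈ τ):
  U = ∅, X ∖ U = {p1, p2, p3, p4} — both open, so U is clopen.
  U = {p1, p2, p3, p4}, X ∖ U = ∅ — both open, so U is clopen.
Only trivial clopens (∅ and X) exist, so (X, τ) is connected.
Compute connected components by grouping points that agree on all clopens:
  component: {p1, p2, p3, p4}


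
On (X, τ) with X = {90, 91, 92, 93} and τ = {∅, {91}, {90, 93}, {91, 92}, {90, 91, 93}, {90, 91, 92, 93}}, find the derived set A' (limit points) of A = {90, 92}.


A' = {93}

For each x ∈ X, list the open sets U ∈ τ with x ∈ U, then check whether U ∩ (A ∖ {x}) ≠ ∅ for every such U.
  x = 90: open {90, 93} ∋ x has {90, 93} ∩ (A ∖ {90}) = ∅, so x is NOT a limit point.
  x = 91: open {91} ∋ x has {91} ∩ (A ∖ {91}) = ∅, so x is NOT a limit point.
  x = 92: open {91, 92} ∋ x has {91, 92} ∩ (A ∖ {92}) = ∅, so x is NOT a limit point.
  x = 93: opens ∋ x are {90, 93}, {90, 91, 93}, {90, 91, 92, 93}; each meets A ∖ {93}, so x IS a limit point.
Collecting: A' = {93}.


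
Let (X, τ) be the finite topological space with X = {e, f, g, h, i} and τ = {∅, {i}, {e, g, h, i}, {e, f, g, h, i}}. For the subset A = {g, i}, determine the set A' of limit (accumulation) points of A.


A' = {e, f, g, h}

For each x ∈ X, list the open sets U ∈ τ with x ∈ U, then check whether U ∩ (A ∖ {x}) ≠ ∅ for every such U.
  x = e: opens ∋ x are {e, g, h, i}, {e, f, g, h, i}; each meets A ∖ {e}, so x IS a limit point.
  x = f: opens ∋ x are {e, f, g, h, i}; each meets A ∖ {f}, so x IS a limit point.
  x = g: opens ∋ x are {e, g, h, i}, {e, f, g, h, i}; each meets A ∖ {g}, so x IS a limit point.
  x = h: opens ∋ x are {e, g, h, i}, {e, f, g, h, i}; each meets A ∖ {h}, so x IS a limit point.
  x = i: open {i} ∋ x has {i} ∩ (A ∖ {i}) = ∅, so x is NOT a limit point.
Collecting: A' = {e, f, g, h}.


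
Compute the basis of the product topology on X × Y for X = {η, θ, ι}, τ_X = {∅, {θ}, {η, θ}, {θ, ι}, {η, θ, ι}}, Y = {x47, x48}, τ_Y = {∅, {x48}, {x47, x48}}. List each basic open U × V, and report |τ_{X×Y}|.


Basis B = {∅ × ∅, {θ} × {x48}, {η, θ} × {x48}, {θ} × {x47, x48}, {θ, ι} × {x48}, {η, θ, ι} × {x48}, {η, θ} × {x47, x48}, {θ, ι} × {x47, x48}, {η, θ, ι} × {x47, x48}}; |τ_{X×Y}| = 14.

Enumerate products U × V with U ∈ τ_X, V ∈ τ_Y (deduplicated):
  ∅ × ∅ = {} (∅)
  {θ} × {x48} = {(θ,x48)}
  {η, θ} × {x48} = {(η,x48), (θ,x48)}
  {θ} × {x47, x48} = {(θ,x47), (θ,x48)}
  {θ, ι} × {x48} = {(θ,x48), (ι,x48)}
  {η, θ, ι} × {x48} = {(η,x48), (θ,x48), (ι,x48)}
  {η, θ} × {x47, x48} = {(η,x47), (η,x48), (θ,x47), (θ,x48)}
  {θ, ι} × {x47, x48} = {(θ,x47), (θ,x48), (ι,x47), (ι,x48)}
  {η, θ, ι} × {x47, x48} = {(η,x47), (η,x48), (θ,x47), (θ,x48), (ι,x47), (ι,x48)}
These 9 distinct sets form the basis B.
Close under arbitrary unions to get τ_{X×Y}; counting gives |τ_{X×Y}| = 14.


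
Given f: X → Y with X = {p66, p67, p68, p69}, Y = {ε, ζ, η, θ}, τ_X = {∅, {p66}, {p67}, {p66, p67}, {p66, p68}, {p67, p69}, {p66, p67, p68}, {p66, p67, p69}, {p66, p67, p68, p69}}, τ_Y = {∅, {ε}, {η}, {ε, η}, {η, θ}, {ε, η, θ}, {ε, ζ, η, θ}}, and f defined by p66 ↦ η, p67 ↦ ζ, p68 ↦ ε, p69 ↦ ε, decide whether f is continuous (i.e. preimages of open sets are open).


f is NOT continuous.

Compute f^{-1}(U) for each U ∈ τ_Y:
  U = ∅: f^{-1}(U) = ∅ ∈ τ_X ✓.
  U = {ε}: f^{-1}(U) = {p68, p69} ∉ τ_X ✗.
  U = {η}: f^{-1}(U) = {p66} ∈ τ_X ✓.
  U = {ε, η}: f^{-1}(U) = {p66, p68, p69} ∉ τ_X ✗.
  U = {η, θ}: f^{-1}(U) = {p66} ∈ τ_X ✓.
  U = {ε, η, θ}: f^{-1}(U) = {p66, p68, p69} ∉ τ_X ✗.
  U = {ε, ζ, η, θ}: f^{-1}(U) = {p66, p67, p68, p69} ∈ τ_X ✓.
Found U = {ε} with f^{-1}(U) = {p68, p69} not in τ_X. Therefore f is NOT continuous.


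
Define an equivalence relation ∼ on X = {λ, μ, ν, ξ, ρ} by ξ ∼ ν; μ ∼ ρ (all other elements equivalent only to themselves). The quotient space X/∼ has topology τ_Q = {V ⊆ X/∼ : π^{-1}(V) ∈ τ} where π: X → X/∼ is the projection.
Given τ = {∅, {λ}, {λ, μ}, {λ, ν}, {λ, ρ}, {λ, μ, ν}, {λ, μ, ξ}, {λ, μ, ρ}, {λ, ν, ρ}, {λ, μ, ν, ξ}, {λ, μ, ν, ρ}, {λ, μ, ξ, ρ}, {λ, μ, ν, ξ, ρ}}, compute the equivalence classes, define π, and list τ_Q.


X/∼ = {[λ], [μ=ρ], [ν=ξ]}; |τ_Q| = 4.

Equivalence classes: [λ], [μ=ρ], [ν=ξ].
Quotient map π: X → X/∼ sends λ ↦ [λ], μ ↦ [μ=ρ], ν ↦ [ν=ξ], ξ ↦ [ν=ξ], ρ ↦ [μ=ρ].
For each subset V ⊆ X/∼, compute π^{-1}(V) ⊆ X and check whether π^{-1}(V) ∈ τ. V is open in τ_Q iff π^{-1}(V) ∈ τ.
  V = {}: π^{-1}(V) = ∅ ∈ τ ✓.
  V = {[λ]}: π^{-1}(V) = {λ} ∈ τ ✓.
  V = {[μ=ρ]}: π^{-1}(V) = {μ, ρ} ∉ τ ✗.
  V = {[λ], [μ=ρ]}: π^{-1}(V) = {λ, μ, ρ} ∈ τ ✓.
  V = {[ν=ξ]}: π^{-1}(V) = {ν, ξ} ∉ τ ✗.
  V = {[λ], [ν=ξ]}: π^{-1}(V) = {λ, ν, ξ} ∉ τ ✗.
  V = {[μ=ρ], [ν=ξ]}: π^{-1}(V) = {μ, ν, ξ, ρ} ∉ τ ✗.
  V = {[λ], [μ=ρ], [ν=ξ]}: π^{-1}(V) = {λ, μ, ν, ξ, ρ} ∈ τ ✓.
Open sets in the quotient: τ_Q = {{}, {[λ]}, {[λ], [μ=ρ]}, {[λ], [μ=ρ], [ν=ξ]}} (4 elements).


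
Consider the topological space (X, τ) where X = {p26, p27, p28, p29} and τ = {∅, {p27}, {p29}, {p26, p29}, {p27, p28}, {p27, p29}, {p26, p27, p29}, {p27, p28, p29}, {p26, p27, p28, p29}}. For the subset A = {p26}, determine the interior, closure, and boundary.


int(A) = ∅, cl(A) = {p26}, ∂A = {p26}.

Closed sets in (X, τ) are complements of opens:
  closed(X, τ) = {∅, {p26}, {p28}, {p26, p28}, {p26, p29}, {p27, p28}, {p26, p27, p28}, {p26, p28, p29}, {p26, p27, p28, p29}}.
int(A) = ⋃ {U ∈ τ : U ⊆ A}. Opens contained in A: ∅.
Taking the union of these: int(A) = ∅.
cl(A) = ⋂ {C closed : A ⊆ C}. Closed sets containing A: {p26}, {p26, p28}, {p26, p29}, {p26, p27, p28}, {p26, p28, p29}, {p26, p27, p28, p29}.
Intersecting these: cl(A) = {p26}.
∂A = cl(A) ∖ int(A) = {p26} ∖ ∅ = {p26}.


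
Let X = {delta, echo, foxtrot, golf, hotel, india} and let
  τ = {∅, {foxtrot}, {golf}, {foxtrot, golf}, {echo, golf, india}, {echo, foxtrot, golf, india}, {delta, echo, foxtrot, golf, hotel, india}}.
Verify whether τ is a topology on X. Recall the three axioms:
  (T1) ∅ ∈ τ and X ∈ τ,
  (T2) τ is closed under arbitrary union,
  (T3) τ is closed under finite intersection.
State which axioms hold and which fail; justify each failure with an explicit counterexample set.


τ IS a topology on X.

Axiom (T1): ∅ ∈ τ? Yes; X ∈ τ? Yes.
Axiom (T2/T3): check pairwise unions and intersections of members of τ.
All pairwise intersections and unions checked — each lies in τ. Therefore τ satisfies (T1), (T2), (T3): it IS a topology on X.


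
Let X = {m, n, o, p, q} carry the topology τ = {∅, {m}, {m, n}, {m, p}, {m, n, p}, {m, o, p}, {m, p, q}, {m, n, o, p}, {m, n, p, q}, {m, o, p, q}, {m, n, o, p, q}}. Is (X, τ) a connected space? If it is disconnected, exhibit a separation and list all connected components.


(X, τ) is connected.

Find clopen sets (U ∈ τ with X ∖ U ∈ τ):
  U = ∅, X ∖ U = {m, n, o, p, q} — both open, so U is clopen.
  U = {m, n, o, p, q}, X ∖ U = ∅ — both open, so U is clopen.
Only trivial clopens (∅ and X) exist, so (X, τ) is connected.
Compute connected components by grouping points that agree on all clopens:
  component: {m, n, o, p, q}


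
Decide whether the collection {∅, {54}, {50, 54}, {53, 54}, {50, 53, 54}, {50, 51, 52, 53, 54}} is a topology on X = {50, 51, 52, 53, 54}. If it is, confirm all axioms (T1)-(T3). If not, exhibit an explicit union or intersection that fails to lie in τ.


τ IS a topology on X.

Axiom (T1): ∅ ∈ τ? Yes; X ∈ τ? Yes.
Axiom (T2/T3): check pairwise unions and intersections of members of τ.
All pairwise intersections and unions checked — each lies in τ. Therefore τ satisfies (T1), (T2), (T3): it IS a topology on X.


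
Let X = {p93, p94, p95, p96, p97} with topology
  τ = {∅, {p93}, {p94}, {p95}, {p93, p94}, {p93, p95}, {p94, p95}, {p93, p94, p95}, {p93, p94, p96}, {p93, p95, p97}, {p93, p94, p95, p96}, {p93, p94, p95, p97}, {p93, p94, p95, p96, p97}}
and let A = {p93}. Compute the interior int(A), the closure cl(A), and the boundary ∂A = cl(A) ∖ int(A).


int(A) = {p93}, cl(A) = {p93, p96, p97}, ∂A = {p96, p97}.

Closed sets in (X, τ) are complements of opens:
  closed(X, τ) = {∅, {p96}, {p97}, {p94, p96}, {p95, p97}, {p96, p97}, {p93, p96, p97}, {p94, p96, p97}, {p95, p96, p97}, {p93, p94, p96, p97}, {p93, p95, p96, p97}, {p94, p95, p96, p97}, {p93, p94, p95, p96, p97}}.
int(A) = ⋃ {U ∈ τ : U ⊆ A}. Opens contained in A: ∅, {p93}.
Taking the union of these: int(A) = {p93}.
cl(A) = ⋂ {C closed : A ⊆ C}. Closed sets containing A: {p93, p96, p97}, {p93, p94, p96, p97}, {p93, p95, p96, p97}, {p93, p94, p95, p96, p97}.
Intersecting these: cl(A) = {p93, p96, p97}.
∂A = cl(A) ∖ int(A) = {p93, p96, p97} ∖ {p93} = {p96, p97}.


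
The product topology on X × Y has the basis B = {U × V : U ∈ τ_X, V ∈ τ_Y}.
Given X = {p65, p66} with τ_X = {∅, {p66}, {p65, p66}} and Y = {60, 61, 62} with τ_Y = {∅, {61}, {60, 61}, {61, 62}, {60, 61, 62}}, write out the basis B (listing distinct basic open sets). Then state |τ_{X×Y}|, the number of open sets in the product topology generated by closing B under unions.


Basis B = {∅ × ∅, {p66} × {61}, {p65, p66} × {61}, {p66} × {60, 61}, {p66} × {61, 62}, {p66} × {60, 61, 62}, {p65, p66} × {60, 61}, {p65, p66} × {61, 62}, {p65, p66} × {60, 61, 62}}; |τ_{X×Y}| = 14.

Enumerate products U × V with U ∈ τ_X, V ∈ τ_Y (deduplicated):
  ∅ × ∅ = {} (∅)
  {p66} × {61} = {(p66,61)}
  {p65, p66} × {61} = {(p65,61), (p66,61)}
  {p66} × {60, 61} = {(p66,60), (p66,61)}
  {p66} × {61, 62} = {(p66,61), (p66,62)}
  {p66} × {60, 61, 62} = {(p66,60), (p66,61), (p66,62)}
  {p65, p66} × {60, 61} = {(p65,60), (p65,61), (p66,60), (p66,61)}
  {p65, p66} × {61, 62} = {(p65,61), (p65,62), (p66,61), (p66,62)}
  {p65, p66} × {60, 61, 62} = {(p65,60), (p65,61), (p65,62), (p66,60), (p66,61), (p66,62)}
These 9 distinct sets form the basis B.
Close under arbitrary unions to get τ_{X×Y}; counting gives |τ_{X×Y}| = 14.


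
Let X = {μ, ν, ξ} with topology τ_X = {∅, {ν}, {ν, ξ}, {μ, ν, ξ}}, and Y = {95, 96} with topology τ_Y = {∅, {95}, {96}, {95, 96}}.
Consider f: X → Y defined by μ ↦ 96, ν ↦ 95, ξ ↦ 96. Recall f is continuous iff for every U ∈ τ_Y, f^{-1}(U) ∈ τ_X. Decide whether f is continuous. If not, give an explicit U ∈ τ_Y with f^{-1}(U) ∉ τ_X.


f is NOT continuous.

Compute f^{-1}(U) for each U ∈ τ_Y:
  U = ∅: f^{-1}(U) = ∅ ∈ τ_X ✓.
  U = {95}: f^{-1}(U) = {ν} ∈ τ_X ✓.
  U = {96}: f^{-1}(U) = {μ, ξ} ∉ τ_X ✗.
  U = {95, 96}: f^{-1}(U) = {μ, ν, ξ} ∈ τ_X ✓.
Found U = {96} with f^{-1}(U) = {μ, ξ} not in τ_X. Therefore f is NOT continuous.


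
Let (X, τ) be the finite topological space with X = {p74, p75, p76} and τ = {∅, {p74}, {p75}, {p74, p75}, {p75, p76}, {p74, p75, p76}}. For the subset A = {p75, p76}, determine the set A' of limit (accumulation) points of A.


A' = {p76}

For each x ∈ X, list the open sets U ∈ τ with x ∈ U, then check whether U ∩ (A ∖ {x}) ≠ ∅ for every such U.
  x = p74: open {p74} ∋ x has {p74} ∩ (A ∖ {p74}) = ∅, so x is NOT a limit point.
  x = p75: open {p75} ∋ x has {p75} ∩ (A ∖ {p75}) = ∅, so x is NOT a limit point.
  x = p76: opens ∋ x are {p75, p76}, {p74, p75, p76}; each meets A ∖ {p76}, so x IS a limit point.
Collecting: A' = {p76}.


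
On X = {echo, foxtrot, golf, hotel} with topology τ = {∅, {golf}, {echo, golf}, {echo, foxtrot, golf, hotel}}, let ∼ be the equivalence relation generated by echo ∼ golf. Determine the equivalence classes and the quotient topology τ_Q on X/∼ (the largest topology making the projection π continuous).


X/∼ = {[echo=golf], [foxtrot], [hotel]}; |τ_Q| = 3.

Equivalence classes: [echo=golf], [foxtrot], [hotel].
Quotient map π: X → X/∼ sends echo ↦ [echo=golf], foxtrot ↦ [foxtrot], golf ↦ [echo=golf], hotel ↦ [hotel].
For each subset V ⊆ X/∼, compute π^{-1}(V) ⊆ X and check whether π^{-1}(V) ∈ τ. V is open in τ_Q iff π^{-1}(V) ∈ τ.
  V = {}: π^{-1}(V) = ∅ ∈ τ ✓.
  V = {[echo=golf]}: π^{-1}(V) = {echo, golf} ∈ τ ✓.
  V = {[foxtrot]}: π^{-1}(V) = {foxtrot} ∉ τ ✗.
  V = {[echo=golf], [foxtrot]}: π^{-1}(V) = {echo, foxtrot, golf} ∉ τ ✗.
  V = {[hotel]}: π^{-1}(V) = {hotel} ∉ τ ✗.
  V = {[echo=golf], [hotel]}: π^{-1}(V) = {echo, golf, hotel} ∉ τ ✗.
  V = {[foxtrot], [hotel]}: π^{-1}(V) = {foxtrot, hotel} ∉ τ ✗.
  V = {[echo=golf], [foxtrot], [hotel]}: π^{-1}(V) = {echo, foxtrot, golf, hotel} ∈ τ ✓.
Open sets in the quotient: τ_Q = {{}, {[echo=golf]}, {[echo=golf], [foxtrot], [hotel]}} (3 elements).


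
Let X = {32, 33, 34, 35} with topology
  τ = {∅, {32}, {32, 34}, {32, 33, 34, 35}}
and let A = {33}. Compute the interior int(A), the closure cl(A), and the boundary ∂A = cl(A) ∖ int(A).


int(A) = ∅, cl(A) = {33, 35}, ∂A = {33, 35}.

Closed sets in (X, τ) are complements of opens:
  closed(X, τ) = {∅, {33, 35}, {33, 34, 35}, {32, 33, 34, 35}}.
int(A) = ⋃ {U ∈ τ : U ⊆ A}. Opens contained in A: ∅.
Taking the union of these: int(A) = ∅.
cl(A) = ⋂ {C closed : A ⊆ C}. Closed sets containing A: {33, 35}, {33, 34, 35}, {32, 33, 34, 35}.
Intersecting these: cl(A) = {33, 35}.
∂A = cl(A) ∖ int(A) = {33, 35} ∖ ∅ = {33, 35}.


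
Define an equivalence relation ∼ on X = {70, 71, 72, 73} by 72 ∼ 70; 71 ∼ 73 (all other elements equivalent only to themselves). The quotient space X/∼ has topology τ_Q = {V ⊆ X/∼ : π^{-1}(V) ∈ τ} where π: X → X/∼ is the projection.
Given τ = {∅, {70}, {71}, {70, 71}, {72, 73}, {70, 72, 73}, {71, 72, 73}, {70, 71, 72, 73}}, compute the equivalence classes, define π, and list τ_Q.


X/∼ = {[70=72], [71=73]}; |τ_Q| = 2.

Equivalence classes: [70=72], [71=73].
Quotient map π: X → X/∼ sends 70 ↦ [70=72], 71 ↦ [71=73], 72 ↦ [70=72], 73 ↦ [71=73].
For each subset V ⊆ X/∼, compute π^{-1}(V) ⊆ X and check whether π^{-1}(V) ∈ τ. V is open in τ_Q iff π^{-1}(V) ∈ τ.
  V = {}: π^{-1}(V) = ∅ ∈ τ ✓.
  V = {[70=72]}: π^{-1}(V) = {70, 72} ∉ τ ✗.
  V = {[71=73]}: π^{-1}(V) = {71, 73} ∉ τ ✗.
  V = {[70=72], [71=73]}: π^{-1}(V) = {70, 71, 72, 73} ∈ τ ✓.
Open sets in the quotient: τ_Q = {{}, {[70=72], [71=73]}} (2 elements).
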